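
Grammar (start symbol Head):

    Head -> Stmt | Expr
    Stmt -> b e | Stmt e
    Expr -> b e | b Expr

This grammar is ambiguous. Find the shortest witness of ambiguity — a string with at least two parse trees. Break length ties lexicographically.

b e

length 2: b e has 2 parse trees

Two derivations of b e:
  Head ⇒ Stmt ⇒ b e
  Head ⇒ Expr ⇒ b e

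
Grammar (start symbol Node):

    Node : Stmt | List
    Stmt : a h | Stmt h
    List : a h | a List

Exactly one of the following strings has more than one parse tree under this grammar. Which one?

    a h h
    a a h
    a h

a h

a h h: 1 tree
a a h: 1 tree
a h: 2 trees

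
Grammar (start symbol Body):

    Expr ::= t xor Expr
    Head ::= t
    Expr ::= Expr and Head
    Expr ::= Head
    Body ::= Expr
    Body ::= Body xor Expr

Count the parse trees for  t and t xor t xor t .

2

Parse trees for t and t xor t xor t:
  [Body [Body [Expr [Expr [Head t]] and [Head t]]] xor [Expr t xor [Expr [Head t]]]]
  [Body [Body [Body [Expr [Expr [Head t]] and [Head t]]] xor [Expr [Head t]]] xor [Expr [Head t]]]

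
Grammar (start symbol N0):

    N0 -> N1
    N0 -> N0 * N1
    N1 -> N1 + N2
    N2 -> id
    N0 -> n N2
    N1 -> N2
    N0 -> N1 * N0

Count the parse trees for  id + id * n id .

1

Parse trees for id + id * n id:
  [N0 [N1 [N1 [N2 id]] + [N2 id]] * [N0 n [N2 id]]]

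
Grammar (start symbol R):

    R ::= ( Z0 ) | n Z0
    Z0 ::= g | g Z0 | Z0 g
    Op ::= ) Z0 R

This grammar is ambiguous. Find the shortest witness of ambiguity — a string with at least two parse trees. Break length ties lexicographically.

length 2: no string has ≥2 trees
length 3: n g g has 2 parse trees

Two derivations of n g g:
  R ⇒ n Z0 ⇒ n g Z0 ⇒ n g g
  R ⇒ n Z0 ⇒ n Z0 g ⇒ n g g

n g g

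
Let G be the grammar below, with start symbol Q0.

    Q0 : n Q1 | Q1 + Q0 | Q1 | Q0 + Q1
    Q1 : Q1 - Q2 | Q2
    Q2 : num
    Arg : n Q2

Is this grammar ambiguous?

Witness: num + num

Derivation 1: Q0 ⇒ Q1 + Q0 ⇒ Q2 + Q0 ⇒ num + Q0 ⇒ num + Q1 ⇒ num + Q2 ⇒ num + num
Derivation 2: Q0 ⇒ Q0 + Q1 ⇒ Q1 + Q1 ⇒ Q2 + Q1 ⇒ num + Q1 ⇒ num + Q2 ⇒ num + num

Two distinct leftmost derivations for the same string.

Ambiguous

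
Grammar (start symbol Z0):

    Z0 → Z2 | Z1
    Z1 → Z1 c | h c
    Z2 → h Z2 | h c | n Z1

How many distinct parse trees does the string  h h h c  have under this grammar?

Parse trees for h h h c:
  [Z0 [Z2 h [Z2 h [Z2 h c]]]]

1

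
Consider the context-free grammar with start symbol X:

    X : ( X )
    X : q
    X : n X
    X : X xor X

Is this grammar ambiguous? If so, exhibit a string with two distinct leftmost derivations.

Witness: n q xor q

Derivation 1: X ⇒ n X ⇒ n X xor X ⇒ n q xor X ⇒ n q xor q
Derivation 2: X ⇒ X xor X ⇒ n X xor X ⇒ n q xor X ⇒ n q xor q

Two distinct leftmost derivations for the same string.

Ambiguous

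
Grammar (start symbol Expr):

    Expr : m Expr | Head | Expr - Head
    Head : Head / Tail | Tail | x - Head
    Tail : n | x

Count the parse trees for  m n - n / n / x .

2

Parse trees for m n - n / n / x:
  [Expr m [Expr [Expr [Head [Tail n]]] - [Head [Head [Head [Tail n]] / [Tail n]] / [Tail x]]]]
  [Expr [Expr m [Expr [Head [Tail n]]]] - [Head [Head [Head [Tail n]] / [Tail n]] / [Tail x]]]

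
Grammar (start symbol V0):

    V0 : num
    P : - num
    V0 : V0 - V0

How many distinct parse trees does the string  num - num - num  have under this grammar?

2

Parse trees for num - num - num:
  [V0 [V0 num] - [V0 [V0 num] - [V0 num]]]
  [V0 [V0 [V0 num] - [V0 num]] - [V0 num]]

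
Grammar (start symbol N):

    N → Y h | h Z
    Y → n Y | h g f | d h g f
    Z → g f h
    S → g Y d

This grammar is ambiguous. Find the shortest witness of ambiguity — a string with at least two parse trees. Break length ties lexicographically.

h g f h

length 4: h g f h has 2 parse trees

Two derivations of h g f h:
  N ⇒ Y h ⇒ h g f h
  N ⇒ h Z ⇒ h g f h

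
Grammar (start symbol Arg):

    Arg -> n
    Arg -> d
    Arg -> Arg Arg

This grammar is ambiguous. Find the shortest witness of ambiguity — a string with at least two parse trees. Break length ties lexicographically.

length 1: no string has ≥2 trees
length 2: no string has ≥2 trees
length 3: d d d has 2 parse trees

Two derivations of d d d:
  Arg ⇒ Arg Arg ⇒ d Arg ⇒ d Arg Arg ⇒ d d Arg ⇒ d d d
  Arg ⇒ Arg Arg ⇒ Arg Arg Arg ⇒ d Arg Arg ⇒ d d Arg ⇒ d d d

d d d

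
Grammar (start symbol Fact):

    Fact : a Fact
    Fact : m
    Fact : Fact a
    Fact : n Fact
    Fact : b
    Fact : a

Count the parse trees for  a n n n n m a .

6

Parse trees for a n n n n m a:
  [Fact a [Fact [Fact n [Fact n [Fact n [Fact n [Fact m]]]]] a]]
  [Fact a [Fact n [Fact [Fact n [Fact n [Fact n [Fact m]]]] a]]]
  [Fact a [Fact n [Fact n [Fact [Fact n [Fact n [Fact m]]] a]]]]
  [Fact a [Fact n [Fact n [Fact n [Fact [Fact n [Fact m]] a]]]]]
  [Fact a [Fact n [Fact n [Fact n [Fact n [Fact [Fact m] a]]]]]]
  [Fact [Fact a [Fact n [Fact n [Fact n [Fact n [Fact m]]]]]] a]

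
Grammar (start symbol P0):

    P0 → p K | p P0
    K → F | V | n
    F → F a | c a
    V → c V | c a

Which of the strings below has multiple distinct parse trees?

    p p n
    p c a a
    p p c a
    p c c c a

p p n: 1 tree
p c a a: 1 tree
p p c a: 2 trees
p c c c a: 1 tree

p p c a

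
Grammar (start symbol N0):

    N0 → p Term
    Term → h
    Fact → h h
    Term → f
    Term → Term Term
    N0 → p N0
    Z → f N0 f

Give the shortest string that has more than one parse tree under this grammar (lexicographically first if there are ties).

p f f f

length 2: no string has ≥2 trees
length 3: no string has ≥2 trees
length 4: p f f f has 2 parse trees

Two derivations of p f f f:
  N0 ⇒ p Term ⇒ p Term Term ⇒ p f Term ⇒ p f Term Term ⇒ p f f Term ⇒ p f f f
  N0 ⇒ p Term ⇒ p Term Term ⇒ p Term Term Term ⇒ p f Term Term ⇒ p f f Term ⇒ p f f f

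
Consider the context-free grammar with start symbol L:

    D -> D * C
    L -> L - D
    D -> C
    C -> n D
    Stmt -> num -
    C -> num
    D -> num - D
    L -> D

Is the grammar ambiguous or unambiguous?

Ambiguous

Witness: num - num

Derivation 1: L ⇒ L - D ⇒ D - D ⇒ C - D ⇒ num - D ⇒ num - C ⇒ num - num
Derivation 2: L ⇒ D ⇒ num - D ⇒ num - C ⇒ num - num

Two distinct leftmost derivations for the same string.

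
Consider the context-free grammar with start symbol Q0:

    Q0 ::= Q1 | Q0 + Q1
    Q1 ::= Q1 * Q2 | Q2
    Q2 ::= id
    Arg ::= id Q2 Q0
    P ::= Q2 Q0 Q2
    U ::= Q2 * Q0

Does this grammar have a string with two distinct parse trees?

(Arg, P, U are unreachable from Q0, so their rules don't affect L(Q0).) This is a standard precedence ladder (Q0 over Q1 over Q2), with each level left-recursive on its own operator ('+' at Q0, '*' at Q1). That structure is LR(1), hence unambiguous.

Unambiguous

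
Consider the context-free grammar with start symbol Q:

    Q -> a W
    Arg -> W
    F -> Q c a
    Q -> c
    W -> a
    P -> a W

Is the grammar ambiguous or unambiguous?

Unambiguous

Only Q, W are reachable from Q; ignoring the rest: Restricted to the reachable nonterminals, every rule has the form A → t or A → t B, and no two rules for the same A share a first terminal. The grammar encodes a DFA — one run per string.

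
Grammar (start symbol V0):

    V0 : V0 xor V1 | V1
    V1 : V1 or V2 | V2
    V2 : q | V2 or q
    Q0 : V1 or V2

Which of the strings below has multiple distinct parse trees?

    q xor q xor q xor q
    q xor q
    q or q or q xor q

q or q or q xor q

q xor q xor q xor q: 1 tree
q xor q: 1 tree
q or q or q xor q: 4 trees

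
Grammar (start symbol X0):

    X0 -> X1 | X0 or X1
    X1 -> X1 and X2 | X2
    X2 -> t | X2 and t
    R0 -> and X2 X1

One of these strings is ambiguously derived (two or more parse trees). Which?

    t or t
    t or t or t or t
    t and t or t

t and t or t

t or t: 1 tree
t or t or t or t: 1 tree
t and t or t: 2 trees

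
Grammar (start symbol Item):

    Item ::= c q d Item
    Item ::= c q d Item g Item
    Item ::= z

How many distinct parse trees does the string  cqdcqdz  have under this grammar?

1

Parse trees for cqdcqdz:
  [Item c q d [Item c q d [Item z]]]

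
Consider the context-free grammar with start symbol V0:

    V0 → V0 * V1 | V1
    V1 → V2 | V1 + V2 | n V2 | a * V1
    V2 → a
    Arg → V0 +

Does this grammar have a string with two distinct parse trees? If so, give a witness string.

Witness: a * a

Derivation 1: V0 ⇒ V0 * V1 ⇒ V1 * V1 ⇒ V2 * V1 ⇒ a * V1 ⇒ a * V2 ⇒ a * a
Derivation 2: V0 ⇒ V1 ⇒ a * V1 ⇒ a * V2 ⇒ a * a

Two distinct leftmost derivations for the same string.

Ambiguous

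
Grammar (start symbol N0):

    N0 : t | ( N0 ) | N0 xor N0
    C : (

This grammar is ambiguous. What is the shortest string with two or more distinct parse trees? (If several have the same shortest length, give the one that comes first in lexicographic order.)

length 1: no string has ≥2 trees
length 3: no string has ≥2 trees
length 5: t xor t xor t has 2 parse trees

Two derivations of t xor t xor t:
  N0 ⇒ N0 xor N0 ⇒ t xor N0 ⇒ t xor N0 xor N0 ⇒ t xor t xor N0 ⇒ t xor t xor t
  N0 ⇒ N0 xor N0 ⇒ N0 xor N0 xor N0 ⇒ t xor N0 xor N0 ⇒ t xor t xor N0 ⇒ t xor t xor t

t xor t xor t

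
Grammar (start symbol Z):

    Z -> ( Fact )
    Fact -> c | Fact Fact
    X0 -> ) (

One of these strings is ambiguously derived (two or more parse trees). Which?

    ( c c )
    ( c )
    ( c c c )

( c c ): 1 tree
( c ): 1 tree
( c c c ): 2 trees

( c c c )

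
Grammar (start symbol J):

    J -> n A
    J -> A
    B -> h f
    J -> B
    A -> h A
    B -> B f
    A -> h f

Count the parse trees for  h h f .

Parse trees for h h f:
  [J [A h [A h f]]]

1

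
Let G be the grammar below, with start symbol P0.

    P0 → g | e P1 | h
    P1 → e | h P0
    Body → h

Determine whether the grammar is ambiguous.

Unambiguous

(Body is unreachable from P0, so its rules don't affect L(P0).) Each reachable nonterminal has at most one production per leading terminal, and all productions are right-linear; the derivation is determined token-by-token.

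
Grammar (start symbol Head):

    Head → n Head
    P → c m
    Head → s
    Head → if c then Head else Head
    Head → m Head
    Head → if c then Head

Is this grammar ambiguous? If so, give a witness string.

Witness: if c then if c then s else s

Derivation 1: Head ⇒ if c then Head else Head ⇒ if c then if c then Head else Head ⇒ if c then if c then s else Head ⇒ if c then if c then s else s
Derivation 2: Head ⇒ if c then Head ⇒ if c then if c then Head else Head ⇒ if c then if c then s else Head ⇒ if c then if c then s else s

Two distinct leftmost derivations for the same string.

Ambiguous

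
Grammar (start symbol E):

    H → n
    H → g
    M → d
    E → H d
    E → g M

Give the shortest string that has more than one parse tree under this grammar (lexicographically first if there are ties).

g d

length 2: g d has 2 parse trees

Two derivations of g d:
  E ⇒ H d ⇒ g d
  E ⇒ g M ⇒ g d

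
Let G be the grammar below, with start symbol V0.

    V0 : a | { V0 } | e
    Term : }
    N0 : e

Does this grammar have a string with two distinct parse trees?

Unambiguous

Only V0 is reachable from V0; ignoring the rest: Each string is a nest of matched brackets around a single atom. An opening bracket forces the recursive rule; an atom forces the base rule.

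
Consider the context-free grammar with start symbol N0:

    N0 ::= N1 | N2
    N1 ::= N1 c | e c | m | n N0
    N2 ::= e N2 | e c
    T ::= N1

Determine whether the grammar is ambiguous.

Ambiguous

Witness: e c

Derivation 1: N0 ⇒ N1 ⇒ e c
Derivation 2: N0 ⇒ N2 ⇒ e c

Two distinct leftmost derivations for the same string.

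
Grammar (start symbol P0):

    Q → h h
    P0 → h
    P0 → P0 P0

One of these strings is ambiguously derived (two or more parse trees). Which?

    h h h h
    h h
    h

h h h h: 5 trees
h h: 1 tree
h: 1 tree

h h h h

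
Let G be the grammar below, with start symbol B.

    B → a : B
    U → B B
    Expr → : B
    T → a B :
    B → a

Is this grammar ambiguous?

Unambiguous

(U, Expr, T are unreachable from B, so their rules don't affect L(B).) The reachable grammar is A → atom sep A | atom. Each atom is followed by either the separator (recurse) or end-of-string (stop) — no choice point.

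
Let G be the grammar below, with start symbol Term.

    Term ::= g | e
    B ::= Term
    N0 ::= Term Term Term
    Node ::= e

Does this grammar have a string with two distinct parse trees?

Unambiguous

(B, N0, Node are unreachable from Term, so their rules don't affect L(Term).) Restricted to the reachable nonterminals, every rule has the form A → t or A → t B, and no two rules for the same A share a first terminal. The grammar encodes a DFA — one run per string.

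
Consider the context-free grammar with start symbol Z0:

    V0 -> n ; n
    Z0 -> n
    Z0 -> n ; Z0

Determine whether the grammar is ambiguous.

Unambiguous

Only Z0 is reachable from Z0; ignoring the rest: Right-recursive list with a separator: after each atom, whether the separator follows determines the rule. One parse per string.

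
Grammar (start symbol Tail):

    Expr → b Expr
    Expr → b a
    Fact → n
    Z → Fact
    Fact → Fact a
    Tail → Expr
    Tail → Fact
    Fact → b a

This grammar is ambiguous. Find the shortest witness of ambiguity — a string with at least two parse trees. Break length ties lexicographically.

length 1: no string has ≥2 trees
length 2: b a has 2 parse trees

Two derivations of b a:
  Tail ⇒ Expr ⇒ b a
  Tail ⇒ Fact ⇒ b a

b a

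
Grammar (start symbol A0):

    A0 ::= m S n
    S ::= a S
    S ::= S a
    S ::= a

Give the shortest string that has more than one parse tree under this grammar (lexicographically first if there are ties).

length 3: no string has ≥2 trees
length 4: m a a n has 2 parse trees

Two derivations of m a a n:
  A0 ⇒ m S n ⇒ m a S n ⇒ m a a n
  A0 ⇒ m S n ⇒ m S a n ⇒ m a a n

m a a n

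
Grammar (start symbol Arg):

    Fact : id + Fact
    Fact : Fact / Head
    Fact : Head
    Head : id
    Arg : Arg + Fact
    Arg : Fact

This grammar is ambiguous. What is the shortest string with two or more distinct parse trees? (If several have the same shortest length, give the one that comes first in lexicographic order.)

length 1: no string has ≥2 trees
length 3: id + id has 2 parse trees

Two derivations of id + id:
  Arg ⇒ Arg + Fact ⇒ Fact + Fact ⇒ Head + Fact ⇒ id + Fact ⇒ id + Head ⇒ id + id
  Arg ⇒ Fact ⇒ id + Fact ⇒ id + Head ⇒ id + id

id + id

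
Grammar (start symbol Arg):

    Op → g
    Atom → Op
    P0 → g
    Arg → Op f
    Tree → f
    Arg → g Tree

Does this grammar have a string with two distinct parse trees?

Witness: g f

Derivation 1: Arg ⇒ Op f ⇒ g f
Derivation 2: Arg ⇒ g Tree ⇒ g f

Two distinct leftmost derivations for the same string.

Ambiguous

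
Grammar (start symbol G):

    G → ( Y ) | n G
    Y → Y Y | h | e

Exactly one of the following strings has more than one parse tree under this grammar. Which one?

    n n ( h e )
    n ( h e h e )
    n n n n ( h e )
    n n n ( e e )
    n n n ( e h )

n n ( h e ): 1 tree
n ( h e h e ): 5 trees
n n n n ( h e ): 1 tree
n n n ( e e ): 1 tree
n n n ( e h ): 1 tree

n ( h e h e )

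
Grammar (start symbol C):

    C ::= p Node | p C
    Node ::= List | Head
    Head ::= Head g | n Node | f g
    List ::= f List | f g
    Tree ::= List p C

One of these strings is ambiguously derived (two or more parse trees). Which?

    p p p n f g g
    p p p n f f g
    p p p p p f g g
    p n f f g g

p p p n f g g: 3 trees
p p p n f f g: 1 tree
p p p p p f g g: 1 tree
p n f f g g: 1 tree

p p p n f g g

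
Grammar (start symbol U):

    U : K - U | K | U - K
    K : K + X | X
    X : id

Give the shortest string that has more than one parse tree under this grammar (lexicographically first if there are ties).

id - id

length 1: no string has ≥2 trees
length 3: id - id has 2 parse trees

Two derivations of id - id:
  U ⇒ K - U ⇒ X - U ⇒ id - U ⇒ id - K ⇒ id - X ⇒ id - id
  U ⇒ U - K ⇒ K - K ⇒ X - K ⇒ id - K ⇒ id - X ⇒ id - id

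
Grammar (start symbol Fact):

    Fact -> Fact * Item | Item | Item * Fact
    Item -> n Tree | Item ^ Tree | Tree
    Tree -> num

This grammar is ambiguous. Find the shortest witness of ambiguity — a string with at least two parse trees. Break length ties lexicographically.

num * num

length 1: no string has ≥2 trees
length 2: no string has ≥2 trees
length 3: num * num has 2 parse trees

Two derivations of num * num:
  Fact ⇒ Fact * Item ⇒ Item * Item ⇒ Tree * Item ⇒ num * Item ⇒ num * Tree ⇒ num * num
  Fact ⇒ Item * Fact ⇒ Tree * Fact ⇒ num * Fact ⇒ num * Item ⇒ num * Tree ⇒ num * num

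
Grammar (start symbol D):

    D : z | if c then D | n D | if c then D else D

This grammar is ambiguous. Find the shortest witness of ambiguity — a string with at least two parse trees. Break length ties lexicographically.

length 1: no string has ≥2 trees
length 2: no string has ≥2 trees
length 3: no string has ≥2 trees
length 4: no string has ≥2 trees
length 5: no string has ≥2 trees
length 6: no string has ≥2 trees
length 7: no string has ≥2 trees
length 8: no string has ≥2 trees
length 9: if c then if c then z else z has 2 parse trees

Two derivations of if c then if c then z else z:
  D ⇒ if c then D ⇒ if c then if c then D else D ⇒ if c then if c then z else D ⇒ if c then if c then z else z
  D ⇒ if c then D else D ⇒ if c then if c then D else D ⇒ if c then if c then z else D ⇒ if c then if c then z else z

if c then if c then z else z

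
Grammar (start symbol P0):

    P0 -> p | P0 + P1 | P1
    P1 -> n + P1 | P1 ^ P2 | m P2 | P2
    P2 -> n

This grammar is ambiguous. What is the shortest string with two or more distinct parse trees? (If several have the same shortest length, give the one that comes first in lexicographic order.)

length 1: no string has ≥2 trees
length 2: no string has ≥2 trees
length 3: n + n has 2 parse trees

Two derivations of n + n:
  P0 ⇒ P0 + P1 ⇒ P1 + P1 ⇒ P2 + P1 ⇒ n + P1 ⇒ n + P2 ⇒ n + n
  P0 ⇒ P1 ⇒ n + P1 ⇒ n + P2 ⇒ n + n

n + n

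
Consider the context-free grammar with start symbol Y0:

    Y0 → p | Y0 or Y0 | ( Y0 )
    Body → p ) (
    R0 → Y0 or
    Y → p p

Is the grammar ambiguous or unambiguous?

Ambiguous

Witness: p or p or p

Derivation 1: Y0 ⇒ Y0 or Y0 ⇒ p or Y0 ⇒ p or Y0 or Y0 ⇒ p or p or Y0 ⇒ p or p or p
Derivation 2: Y0 ⇒ Y0 or Y0 ⇒ Y0 or Y0 or Y0 ⇒ p or Y0 or Y0 ⇒ p or p or Y0 ⇒ p or p or p

Two distinct leftmost derivations for the same string.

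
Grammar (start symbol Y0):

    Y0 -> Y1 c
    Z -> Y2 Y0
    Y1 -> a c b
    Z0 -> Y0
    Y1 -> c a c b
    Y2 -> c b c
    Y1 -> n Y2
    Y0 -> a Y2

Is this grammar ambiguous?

Ambiguous

Witness: a c b c

Derivation 1: Y0 ⇒ Y1 c ⇒ a c b c
Derivation 2: Y0 ⇒ a Y2 ⇒ a c b c

Two distinct leftmost derivations for the same string.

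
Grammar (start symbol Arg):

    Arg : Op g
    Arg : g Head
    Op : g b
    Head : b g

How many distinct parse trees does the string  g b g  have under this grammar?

2

Parse trees for g b g:
  [Arg [Op g b] g]
  [Arg g [Head b g]]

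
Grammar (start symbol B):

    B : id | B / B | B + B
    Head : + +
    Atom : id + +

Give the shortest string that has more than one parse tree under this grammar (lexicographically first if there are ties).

id + id + id

length 1: no string has ≥2 trees
length 3: no string has ≥2 trees
length 5: id + id + id has 2 parse trees

Two derivations of id + id + id:
  B ⇒ B + B ⇒ id + B ⇒ id + B + B ⇒ id + id + B ⇒ id + id + id
  B ⇒ B + B ⇒ B + B + B ⇒ id + B + B ⇒ id + id + B ⇒ id + id + id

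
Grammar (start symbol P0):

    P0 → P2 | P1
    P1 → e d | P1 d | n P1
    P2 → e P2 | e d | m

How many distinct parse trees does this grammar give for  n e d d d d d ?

Parse trees for n e d d d d d:
  [P0 [P1 [P1 [P1 [P1 [P1 n [P1 e d]] d] d] d] d]]
  [P0 [P1 [P1 [P1 [P1 n [P1 [P1 e d] d]] d] d] d]]
  [P0 [P1 [P1 [P1 n [P1 [P1 [P1 e d] d] d]] d] d]]
  [P0 [P1 [P1 n [P1 [P1 [P1 [P1 e d] d] d] d]] d]]
  [P0 [P1 n [P1 [P1 [P1 [P1 [P1 e d] d] d] d] d]]]

5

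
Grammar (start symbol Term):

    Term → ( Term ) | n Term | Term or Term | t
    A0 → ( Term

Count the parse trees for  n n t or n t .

3

Parse trees for n n t or n t:
  [Term n [Term n [Term [Term t] or [Term n [Term t]]]]]
  [Term n [Term [Term n [Term t]] or [Term n [Term t]]]]
  [Term [Term n [Term n [Term t]]] or [Term n [Term t]]]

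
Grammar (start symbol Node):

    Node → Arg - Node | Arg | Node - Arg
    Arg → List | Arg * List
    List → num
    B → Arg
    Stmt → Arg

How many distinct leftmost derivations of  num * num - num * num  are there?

Parse trees for num * num - num * num:
  [Node [Arg [Arg [List num]] * [List num]] - [Node [Arg [Arg [List num]] * [List num]]]]
  [Node [Node [Arg [Arg [List num]] * [List num]]] - [Arg [Arg [List num]] * [List num]]]

2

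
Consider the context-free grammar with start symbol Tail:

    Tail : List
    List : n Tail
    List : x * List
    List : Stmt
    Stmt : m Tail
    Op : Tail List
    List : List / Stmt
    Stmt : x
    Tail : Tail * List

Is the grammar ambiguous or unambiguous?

Ambiguous

Witness: x * x

Derivation 1: Tail ⇒ List ⇒ x * List ⇒ x * Stmt ⇒ x * x
Derivation 2: Tail ⇒ Tail * List ⇒ List * List ⇒ Stmt * List ⇒ x * List ⇒ x * Stmt ⇒ x * x

Two distinct leftmost derivations for the same string.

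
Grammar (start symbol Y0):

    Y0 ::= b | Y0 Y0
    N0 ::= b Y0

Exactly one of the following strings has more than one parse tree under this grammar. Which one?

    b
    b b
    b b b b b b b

b b b b b b b

b: 1 tree
b b: 1 tree
b b b b b b b: 132 trees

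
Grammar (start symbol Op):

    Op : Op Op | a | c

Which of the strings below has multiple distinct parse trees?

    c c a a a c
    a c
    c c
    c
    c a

c c a a a c: 42 trees
a c: 1 tree
c c: 1 tree
c: 1 tree
c a: 1 tree

c c a a a c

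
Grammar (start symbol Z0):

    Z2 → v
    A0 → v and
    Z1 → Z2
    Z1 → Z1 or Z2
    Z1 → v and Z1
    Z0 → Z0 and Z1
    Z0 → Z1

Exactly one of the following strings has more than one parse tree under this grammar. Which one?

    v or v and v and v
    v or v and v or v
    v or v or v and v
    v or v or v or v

v or v and v and v

v or v and v and v: 2 trees
v or v and v or v: 1 tree
v or v or v and v: 1 tree
v or v or v or v: 1 tree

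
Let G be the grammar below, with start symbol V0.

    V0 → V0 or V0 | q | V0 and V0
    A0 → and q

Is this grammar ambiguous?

Ambiguous

Witness: q and q and q

Derivation 1: V0 ⇒ V0 and V0 ⇒ q and V0 ⇒ q and V0 and V0 ⇒ q and q and V0 ⇒ q and q and q
Derivation 2: V0 ⇒ V0 and V0 ⇒ V0 and V0 and V0 ⇒ q and V0 and V0 ⇒ q and q and V0 ⇒ q and q and q

Two distinct leftmost derivations for the same string.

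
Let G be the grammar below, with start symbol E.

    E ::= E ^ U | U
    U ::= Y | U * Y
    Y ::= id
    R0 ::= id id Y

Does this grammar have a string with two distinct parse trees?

Only E, U, Y are reachable from E; ignoring the rest: E → E ^ U | U  ;  U → U * Y | Y  — a left-associative chain with Y at the bottom. Each string factors uniquely by precedence.

Unambiguous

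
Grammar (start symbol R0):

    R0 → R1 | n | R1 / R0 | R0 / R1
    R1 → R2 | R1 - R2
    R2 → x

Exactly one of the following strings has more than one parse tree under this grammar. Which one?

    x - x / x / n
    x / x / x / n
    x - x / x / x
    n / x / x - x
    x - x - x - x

x - x / x / x

x - x / x / n: 1 tree
x / x / x / n: 1 tree
x - x / x / x: 4 trees
n / x / x - x: 1 tree
x - x - x - x: 1 tree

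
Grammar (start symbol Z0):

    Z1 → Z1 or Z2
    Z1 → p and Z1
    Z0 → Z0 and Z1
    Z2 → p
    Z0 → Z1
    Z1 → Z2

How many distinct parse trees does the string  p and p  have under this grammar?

2

Parse trees for p and p:
  [Z0 [Z0 [Z1 [Z2 p]]] and [Z1 [Z2 p]]]
  [Z0 [Z1 p and [Z1 [Z2 p]]]]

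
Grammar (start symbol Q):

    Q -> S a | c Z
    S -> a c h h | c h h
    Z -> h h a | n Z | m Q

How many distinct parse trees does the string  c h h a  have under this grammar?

2

Parse trees for c h h a:
  [Q [S c h h] a]
  [Q c [Z h h a]]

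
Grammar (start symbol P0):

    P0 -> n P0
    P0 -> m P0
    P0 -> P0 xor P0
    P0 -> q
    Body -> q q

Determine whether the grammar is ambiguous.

Ambiguous

Witness: m q xor q

Derivation 1: P0 ⇒ m P0 ⇒ m P0 xor P0 ⇒ m q xor P0 ⇒ m q xor q
Derivation 2: P0 ⇒ P0 xor P0 ⇒ m P0 xor P0 ⇒ m q xor P0 ⇒ m q xor q

Two distinct leftmost derivations for the same string.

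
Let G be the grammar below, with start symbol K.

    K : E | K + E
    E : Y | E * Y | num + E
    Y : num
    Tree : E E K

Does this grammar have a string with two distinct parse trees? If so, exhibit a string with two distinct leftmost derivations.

Ambiguous

Witness: num + num

Derivation 1: K ⇒ E ⇒ num + E ⇒ num + Y ⇒ num + num
Derivation 2: K ⇒ K + E ⇒ E + E ⇒ Y + E ⇒ num + E ⇒ num + Y ⇒ num + num

Two distinct leftmost derivations for the same string.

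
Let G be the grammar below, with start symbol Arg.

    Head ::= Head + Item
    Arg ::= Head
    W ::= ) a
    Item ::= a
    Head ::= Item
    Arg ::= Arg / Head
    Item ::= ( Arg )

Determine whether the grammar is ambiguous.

Unambiguous

Only Arg, Head, Item are reachable from Arg; ignoring the rest: This is a standard precedence ladder (Arg over Head over Item), with each level left-recursive on its own operator ('/' at Arg, '+' at Head). That structure is LR(1), hence unambiguous.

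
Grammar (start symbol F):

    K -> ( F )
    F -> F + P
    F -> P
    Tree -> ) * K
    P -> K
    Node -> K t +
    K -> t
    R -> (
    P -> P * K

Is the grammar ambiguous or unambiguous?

Unambiguous

(R, Node, Tree are unreachable from F, so their rules don't affect L(F).) The grammar is stratified — F handles '+' (left-recursive), P handles '*', K atoms. Each operator has a fixed associativity and precedence level, so every string has one parse.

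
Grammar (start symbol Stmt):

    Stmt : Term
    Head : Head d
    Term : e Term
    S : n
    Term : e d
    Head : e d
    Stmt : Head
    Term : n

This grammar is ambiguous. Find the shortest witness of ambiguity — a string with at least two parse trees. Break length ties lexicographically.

e d

length 1: no string has ≥2 trees
length 2: e d has 2 parse trees

Two derivations of e d:
  Stmt ⇒ Term ⇒ e d
  Stmt ⇒ Head ⇒ e d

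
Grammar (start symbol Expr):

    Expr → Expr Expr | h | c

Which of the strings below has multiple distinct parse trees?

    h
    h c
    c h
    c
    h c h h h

h: 1 tree
h c: 1 tree
c h: 1 tree
c: 1 tree
h c h h h: 14 trees

h c h h h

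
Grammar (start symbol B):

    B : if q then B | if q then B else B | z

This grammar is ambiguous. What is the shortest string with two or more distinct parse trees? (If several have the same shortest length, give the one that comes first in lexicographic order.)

if q then if q then z else z

length 1: no string has ≥2 trees
length 4: no string has ≥2 trees
length 6: no string has ≥2 trees
length 7: no string has ≥2 trees
length 9: if q then if q then z else z has 2 parse trees

Two derivations of if q then if q then z else z:
  B ⇒ if q then B ⇒ if q then if q then B else B ⇒ if q then if q then z else B ⇒ if q then if q then z else z
  B ⇒ if q then B else B ⇒ if q then if q then B else B ⇒ if q then if q then z else B ⇒ if q then if q then z else z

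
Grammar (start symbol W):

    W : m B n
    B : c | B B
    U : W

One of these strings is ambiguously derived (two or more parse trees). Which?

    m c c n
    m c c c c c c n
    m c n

m c c c c c c n

m c c n: 1 tree
m c c c c c c n: 42 trees
m c n: 1 tree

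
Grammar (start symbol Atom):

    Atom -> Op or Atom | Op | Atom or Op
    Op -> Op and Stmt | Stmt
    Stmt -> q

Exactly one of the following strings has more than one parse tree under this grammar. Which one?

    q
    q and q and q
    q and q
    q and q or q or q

q and q or q or q

q: 1 tree
q and q and q: 1 tree
q and q: 1 tree
q and q or q or q: 4 trees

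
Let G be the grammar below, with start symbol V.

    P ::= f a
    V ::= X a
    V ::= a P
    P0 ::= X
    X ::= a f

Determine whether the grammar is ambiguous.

Witness: a f a

Derivation 1: V ⇒ X a ⇒ a f a
Derivation 2: V ⇒ a P ⇒ a f a

Two distinct leftmost derivations for the same string.

Ambiguous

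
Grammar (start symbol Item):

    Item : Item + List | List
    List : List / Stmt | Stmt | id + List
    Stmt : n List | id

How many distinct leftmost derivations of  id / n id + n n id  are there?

2

Parse trees for id / n id + n n id:
  [Item [Item [List [List [Stmt id]] / [Stmt n [List [Stmt id]]]]] + [List [Stmt n [List [Stmt n [List [Stmt id]]]]]]]
  [Item [List [List [Stmt id]] / [Stmt n [List id + [List [Stmt n [List [Stmt n [List [Stmt id]]]]]]]]]]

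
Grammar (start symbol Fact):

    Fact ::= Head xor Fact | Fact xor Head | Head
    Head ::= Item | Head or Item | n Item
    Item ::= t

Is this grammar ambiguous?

Ambiguous

Witness: t xor t

Derivation 1: Fact ⇒ Head xor Fact ⇒ Item xor Fact ⇒ t xor Fact ⇒ t xor Head ⇒ t xor Item ⇒ t xor t
Derivation 2: Fact ⇒ Fact xor Head ⇒ Head xor Head ⇒ Item xor Head ⇒ t xor Head ⇒ t xor Item ⇒ t xor t

Two distinct leftmost derivations for the same string.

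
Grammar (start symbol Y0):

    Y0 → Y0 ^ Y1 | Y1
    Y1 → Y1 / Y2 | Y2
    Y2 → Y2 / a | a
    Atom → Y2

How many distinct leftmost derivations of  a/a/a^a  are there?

4

Parse trees for a/a/a^a:
  [Y0 [Y0 [Y1 [Y1 [Y2 a]] / [Y2 [Y2 a] / a]]] ^ [Y1 [Y2 a]]]
  [Y0 [Y0 [Y1 [Y1 [Y1 [Y2 a]] / [Y2 a]] / [Y2 a]]] ^ [Y1 [Y2 a]]]
  [Y0 [Y0 [Y1 [Y1 [Y2 [Y2 a] / a]] / [Y2 a]]] ^ [Y1 [Y2 a]]]
  [Y0 [Y0 [Y1 [Y2 [Y2 [Y2 a] / a] / a]]] ^ [Y1 [Y2 a]]]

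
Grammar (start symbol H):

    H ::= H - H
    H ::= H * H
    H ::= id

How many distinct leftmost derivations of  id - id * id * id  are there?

5

Parse trees for id - id * id * id:
  [H [H id] - [H [H id] * [H [H id] * [H id]]]]
  [H [H id] - [H [H [H id] * [H id]] * [H id]]]
  [H [H [H id] - [H id]] * [H [H id] * [H id]]]
  [H [H [H id] - [H [H id] * [H id]]] * [H id]]
  [H [H [H [H id] - [H id]] * [H id]] * [H id]]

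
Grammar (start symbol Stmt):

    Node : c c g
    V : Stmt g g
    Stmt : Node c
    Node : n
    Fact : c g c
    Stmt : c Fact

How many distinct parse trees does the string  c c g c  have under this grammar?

2

Parse trees for c c g c:
  [Stmt [Node c c g] c]
  [Stmt c [Fact c g c]]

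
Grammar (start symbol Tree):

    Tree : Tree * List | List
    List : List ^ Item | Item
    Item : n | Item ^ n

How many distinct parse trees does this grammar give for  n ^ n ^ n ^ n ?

8

Parse trees for n ^ n ^ n ^ n:
  [Tree [List [List [Item n]] ^ [Item [Item [Item n] ^ n] ^ n]]]
  [Tree [List [List [List [Item n]] ^ [Item n]] ^ [Item [Item n] ^ n]]]
  [Tree [List [List [Item [Item n] ^ n]] ^ [Item [Item n] ^ n]]]
  [Tree [List [List [List [Item n]] ^ [Item [Item n] ^ n]] ^ [Item n]]]
  [Tree [List [List [List [List [Item n]] ^ [Item n]] ^ [Item n]] ^ [Item n]]]
  [Tree [List [List [List [Item [Item n] ^ n]] ^ [Item n]] ^ [Item n]]]
  [Tree [List [List [Item [Item [Item n] ^ n] ^ n]] ^ [Item n]]]
  [Tree [List [Item [Item [Item [Item n] ^ n] ^ n] ^ n]]]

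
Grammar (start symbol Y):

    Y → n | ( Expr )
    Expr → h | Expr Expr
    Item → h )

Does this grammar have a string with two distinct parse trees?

Witness: ( h h h )

Derivation 1: Y ⇒ ( Expr ) ⇒ ( Expr Expr ) ⇒ ( h Expr ) ⇒ ( h Expr Expr ) ⇒ ( h h Expr ) ⇒ ( h h h )
Derivation 2: Y ⇒ ( Expr ) ⇒ ( Expr Expr ) ⇒ ( Expr Expr Expr ) ⇒ ( h Expr Expr ) ⇒ ( h h Expr ) ⇒ ( h h h )

Two distinct leftmost derivations for the same string.

Ambiguous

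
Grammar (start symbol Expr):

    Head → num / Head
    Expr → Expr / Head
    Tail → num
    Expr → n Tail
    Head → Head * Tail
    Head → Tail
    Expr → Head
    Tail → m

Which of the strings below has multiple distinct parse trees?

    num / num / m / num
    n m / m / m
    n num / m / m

num / num / m / num: 4 trees
n m / m / m: 1 tree
n num / m / m: 1 tree

num / num / m / num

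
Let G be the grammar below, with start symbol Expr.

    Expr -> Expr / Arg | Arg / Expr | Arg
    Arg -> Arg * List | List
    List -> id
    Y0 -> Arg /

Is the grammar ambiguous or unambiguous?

Witness: id / id

Derivation 1: Expr ⇒ Expr / Arg ⇒ Arg / Arg ⇒ List / Arg ⇒ id / Arg ⇒ id / List ⇒ id / id
Derivation 2: Expr ⇒ Arg / Expr ⇒ List / Expr ⇒ id / Expr ⇒ id / Arg ⇒ id / List ⇒ id / id

Two distinct leftmost derivations for the same string.

Ambiguous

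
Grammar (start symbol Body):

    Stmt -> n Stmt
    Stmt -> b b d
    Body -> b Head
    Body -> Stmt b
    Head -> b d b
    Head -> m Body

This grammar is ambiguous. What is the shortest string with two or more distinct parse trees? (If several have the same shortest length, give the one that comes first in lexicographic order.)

b b d b

length 4: b b d b has 2 parse trees

Two derivations of b b d b:
  Body ⇒ b Head ⇒ b b d b
  Body ⇒ Stmt b ⇒ b b d b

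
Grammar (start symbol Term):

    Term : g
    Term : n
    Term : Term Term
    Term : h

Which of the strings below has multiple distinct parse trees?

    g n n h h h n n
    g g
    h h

g n n h h h n n

g n n h h h n n: 429 trees
g g: 1 tree
h h: 1 tree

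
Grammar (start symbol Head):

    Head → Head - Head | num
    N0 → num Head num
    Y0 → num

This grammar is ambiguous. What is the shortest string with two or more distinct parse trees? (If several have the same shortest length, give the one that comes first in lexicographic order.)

length 1: no string has ≥2 trees
length 3: no string has ≥2 trees
length 5: num - num - num has 2 parse trees

Two derivations of num - num - num:
  Head ⇒ Head - Head ⇒ Head - Head - Head ⇒ num - Head - Head ⇒ num - num - Head ⇒ num - num - num
  Head ⇒ Head - Head ⇒ num - Head ⇒ num - Head - Head ⇒ num - num - Head ⇒ num - num - num

num - num - num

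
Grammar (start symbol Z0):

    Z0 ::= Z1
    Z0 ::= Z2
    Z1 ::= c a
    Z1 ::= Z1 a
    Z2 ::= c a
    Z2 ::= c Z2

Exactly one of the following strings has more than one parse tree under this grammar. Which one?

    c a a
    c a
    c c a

c a

c a a: 1 tree
c a: 2 trees
c c a: 1 tree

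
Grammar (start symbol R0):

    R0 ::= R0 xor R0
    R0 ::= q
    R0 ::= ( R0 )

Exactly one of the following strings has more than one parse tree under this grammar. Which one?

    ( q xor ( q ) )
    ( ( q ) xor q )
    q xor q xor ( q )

( q xor ( q ) ): 1 tree
( ( q ) xor q ): 1 tree
q xor q xor ( q ): 2 trees

q xor q xor ( q )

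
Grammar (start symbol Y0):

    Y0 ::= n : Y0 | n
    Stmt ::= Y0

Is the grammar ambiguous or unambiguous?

Only Y0 is reachable from Y0; ignoring the rest: The reachable grammar is A → atom sep A | atom. Each atom is followed by either the separator (recurse) or end-of-string (stop) — no choice point.

Unambiguous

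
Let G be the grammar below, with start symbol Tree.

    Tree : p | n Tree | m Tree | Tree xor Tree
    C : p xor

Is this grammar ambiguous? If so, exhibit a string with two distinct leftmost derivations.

Witness: m p xor p

Derivation 1: Tree ⇒ m Tree ⇒ m Tree xor Tree ⇒ m p xor Tree ⇒ m p xor p
Derivation 2: Tree ⇒ Tree xor Tree ⇒ m Tree xor Tree ⇒ m p xor Tree ⇒ m p xor p

Two distinct leftmost derivations for the same string.

Ambiguous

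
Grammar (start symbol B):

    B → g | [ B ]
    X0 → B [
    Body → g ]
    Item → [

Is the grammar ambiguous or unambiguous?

(X0, Body, Item are unreachable from B, so their rules don't affect L(B).) Each string is a nest of matched brackets around a single atom. An opening bracket forces the recursive rule; an atom forces the base rule.

Unambiguous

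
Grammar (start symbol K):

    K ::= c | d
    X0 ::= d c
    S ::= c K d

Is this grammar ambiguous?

Only K is reachable from K; ignoring the rest: Restricted to the reachable nonterminals, every rule has the form A → t or A → t B, and no two rules for the same A share a first terminal. The grammar encodes a DFA — one run per string.

Unambiguous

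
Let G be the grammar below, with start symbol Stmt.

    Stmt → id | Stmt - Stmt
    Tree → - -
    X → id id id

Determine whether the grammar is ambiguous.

Witness: id - id - id

Derivation 1: Stmt ⇒ Stmt - Stmt ⇒ id - Stmt ⇒ id - Stmt - Stmt ⇒ id - id - Stmt ⇒ id - id - id
Derivation 2: Stmt ⇒ Stmt - Stmt ⇒ Stmt - Stmt - Stmt ⇒ id - Stmt - Stmt ⇒ id - id - Stmt ⇒ id - id - id

Two distinct leftmost derivations for the same string.

Ambiguous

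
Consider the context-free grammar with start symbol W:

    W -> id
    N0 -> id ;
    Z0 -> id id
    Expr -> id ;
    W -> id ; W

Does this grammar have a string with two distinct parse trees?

Only W is reachable from W; ignoring the rest: The reachable grammar is A → atom sep A | atom. Each atom is followed by either the separator (recurse) or end-of-string (stop) — no choice point.

Unambiguous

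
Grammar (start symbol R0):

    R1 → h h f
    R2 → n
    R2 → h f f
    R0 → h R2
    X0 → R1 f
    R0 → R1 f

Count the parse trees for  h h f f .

Parse trees for h h f f:
  [R0 h [R2 h f f]]
  [R0 [R1 h h f] f]

2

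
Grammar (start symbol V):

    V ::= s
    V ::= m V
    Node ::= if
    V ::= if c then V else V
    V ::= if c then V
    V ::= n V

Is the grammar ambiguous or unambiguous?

Ambiguous

Witness: if c then if c then s else s

Derivation 1: V ⇒ if c then V else V ⇒ if c then if c then V else V ⇒ if c then if c then s else V ⇒ if c then if c then s else s
Derivation 2: V ⇒ if c then V ⇒ if c then if c then V else V ⇒ if c then if c then s else V ⇒ if c then if c then s else s

Two distinct leftmost derivations for the same string.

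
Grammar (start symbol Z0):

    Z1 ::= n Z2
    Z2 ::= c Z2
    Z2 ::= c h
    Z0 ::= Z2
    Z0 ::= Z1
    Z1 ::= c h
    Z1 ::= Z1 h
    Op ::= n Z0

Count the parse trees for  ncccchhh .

1

Parse trees for ncccchhh:
  [Z0 [Z1 [Z1 [Z1 n [Z2 c [Z2 c [Z2 c [Z2 c h]]]]] h] h]]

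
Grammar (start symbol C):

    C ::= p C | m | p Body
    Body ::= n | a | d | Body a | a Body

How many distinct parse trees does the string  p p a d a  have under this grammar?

Parse trees for p p a d a:
  [C p [C p [Body [Body a [Body d]] a]]]
  [C p [C p [Body a [Body [Body d] a]]]]

2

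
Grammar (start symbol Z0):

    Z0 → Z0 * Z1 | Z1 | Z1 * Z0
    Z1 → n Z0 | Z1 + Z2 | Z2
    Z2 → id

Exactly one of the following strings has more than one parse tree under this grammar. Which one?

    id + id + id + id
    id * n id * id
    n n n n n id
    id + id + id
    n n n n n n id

id * n id * id

id + id + id + id: 1 tree
id * n id * id: 8 trees
n n n n n id: 1 tree
id + id + id: 1 tree
n n n n n n id: 1 tree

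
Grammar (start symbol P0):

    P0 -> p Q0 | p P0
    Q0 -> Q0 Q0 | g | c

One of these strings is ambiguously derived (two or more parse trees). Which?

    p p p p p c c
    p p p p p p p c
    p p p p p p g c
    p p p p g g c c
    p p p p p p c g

p p p p p c c: 1 tree
p p p p p p p c: 1 tree
p p p p p p g c: 1 tree
p p p p g g c c: 5 trees
p p p p p p c g: 1 tree

p p p p g g c c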